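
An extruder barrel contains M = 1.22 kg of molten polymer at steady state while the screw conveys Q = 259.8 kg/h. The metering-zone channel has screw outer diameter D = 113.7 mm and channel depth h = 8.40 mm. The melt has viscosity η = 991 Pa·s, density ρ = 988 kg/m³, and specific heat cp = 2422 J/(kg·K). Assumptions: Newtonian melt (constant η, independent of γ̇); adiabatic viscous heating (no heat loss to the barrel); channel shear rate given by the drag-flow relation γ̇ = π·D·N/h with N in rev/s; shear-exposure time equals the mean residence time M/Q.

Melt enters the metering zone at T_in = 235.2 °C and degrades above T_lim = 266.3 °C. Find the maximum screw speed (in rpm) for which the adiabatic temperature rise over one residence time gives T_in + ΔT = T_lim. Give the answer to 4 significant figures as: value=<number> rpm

value=94.04 rpm

Convert throughput: Q = 259.8 kg/h = 259.8/3600 = 0.0721667 kg/s
t_res = M / Q_s = 1.22 / 0.0721667 = 16.9053 s
Convert to metres: D = 0.1137 m, h = 0.0084 m
ΔT_a = T_lim − T_in = 266.3 °C − 235.2 °C = 31.1 K
Invert ΔT = ηγ̇²t_res/(ρcp) for γ̇: γ̇_max² = ΔT_a ρ cp / (η t_res) = 31.1·988·2422 / (991·16.9053) = 4442.16 s⁻²
Take the square root: γ̇_max = √(4442.16) = 66.6496 s⁻¹
N_max = γ̇_max h / (πD) = 66.6496·0.0084/(π·0.1137) = 1.56735 rev/s → ×60 = 94.0411 rpm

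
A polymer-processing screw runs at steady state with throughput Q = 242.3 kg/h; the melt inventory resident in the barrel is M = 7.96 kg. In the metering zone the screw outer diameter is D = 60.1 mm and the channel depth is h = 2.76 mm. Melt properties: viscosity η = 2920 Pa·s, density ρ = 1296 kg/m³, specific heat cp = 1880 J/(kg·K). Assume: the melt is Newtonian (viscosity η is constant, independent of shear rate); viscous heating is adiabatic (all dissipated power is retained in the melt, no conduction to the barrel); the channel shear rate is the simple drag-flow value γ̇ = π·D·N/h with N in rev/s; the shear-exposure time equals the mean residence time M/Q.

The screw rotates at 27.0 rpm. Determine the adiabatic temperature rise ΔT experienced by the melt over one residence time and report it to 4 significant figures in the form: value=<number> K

value=134.3 K

Throughput in SI: Q_s = 242.3 kg/h ÷ 3600 s/h = 0.0673056 kg/s
t_res = M / Q_s = 7.96 / 0.0673056 = 118.267 s
D = 60.1 mm = 0.0601 m;  h = 2.76 mm = 0.00276 m;  N = 27.0 rpm / 60 = 0.45 rev/s
γ̇ = π·D·N / h = π · 0.0601 · 0.45 / 0.00276 = 30.7842 s⁻¹
ΔT = η·γ̇²·t_res / (ρ·cp) = 2920 · (30.7842)² · 118.267 / (1296 · 1880) = 134.319 K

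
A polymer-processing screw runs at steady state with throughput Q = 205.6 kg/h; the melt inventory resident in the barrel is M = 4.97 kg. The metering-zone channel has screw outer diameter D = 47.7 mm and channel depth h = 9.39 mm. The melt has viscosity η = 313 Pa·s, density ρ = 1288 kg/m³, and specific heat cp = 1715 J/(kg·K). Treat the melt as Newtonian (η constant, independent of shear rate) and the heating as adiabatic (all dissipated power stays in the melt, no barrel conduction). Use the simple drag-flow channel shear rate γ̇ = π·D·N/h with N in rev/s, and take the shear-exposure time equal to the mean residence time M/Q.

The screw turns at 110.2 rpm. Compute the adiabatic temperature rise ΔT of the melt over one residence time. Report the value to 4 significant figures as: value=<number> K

Convert throughput: Q = 205.6 kg/h = 205.6/3600 = 0.0571111 kg/s
t_res = M / Q_s = 4.97 ÷ 0.0571111 = 87.0233 s
Geometry in metres: D = 47.7 mm → 0.0477 m, h = 9.39 mm → 0.00939 m; screw speed N = 110.2 rpm = 1.83667 rev/s
γ̇ = π·D·N / h = π · 0.0477 · 1.83667 / 0.00939 = 29.3112 s⁻¹
ΔT = η·γ̇²·t_res / (ρ·cp) = 313 · (29.3112)² · 87.0233 / (1288 · 1715) = 10.5942 K

value=10.59 K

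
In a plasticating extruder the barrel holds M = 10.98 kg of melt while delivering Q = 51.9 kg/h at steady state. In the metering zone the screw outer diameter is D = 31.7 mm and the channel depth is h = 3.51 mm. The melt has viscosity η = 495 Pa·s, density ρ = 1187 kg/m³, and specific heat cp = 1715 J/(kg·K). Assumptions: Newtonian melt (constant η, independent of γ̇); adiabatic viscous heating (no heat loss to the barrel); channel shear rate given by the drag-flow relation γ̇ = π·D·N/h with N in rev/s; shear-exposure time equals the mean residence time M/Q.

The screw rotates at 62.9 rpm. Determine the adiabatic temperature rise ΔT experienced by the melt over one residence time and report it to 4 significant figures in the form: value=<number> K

Throughput in SI: Q_s = 51.9 kg/h ÷ 3600 s/h = 0.0144167 kg/s
t_res = M / Q_s = 10.98 ÷ 0.0144167 = 761.618 s
Geometry in metres: D = 31.7 mm → 0.0317 m, h = 3.51 mm → 0.00351 m; screw speed N = 62.9 rpm = 1.04833 rev/s
γ̇ = π·D·N / h = π · 0.0317 · 1.04833 / 0.00351 = 29.7441 s⁻¹
ΔT = η·γ̇²·t_res / (ρ·cp) = 495 · (29.7441)² · 761.618 / (1187 · 1715) = 163.844 K

value=163.8 K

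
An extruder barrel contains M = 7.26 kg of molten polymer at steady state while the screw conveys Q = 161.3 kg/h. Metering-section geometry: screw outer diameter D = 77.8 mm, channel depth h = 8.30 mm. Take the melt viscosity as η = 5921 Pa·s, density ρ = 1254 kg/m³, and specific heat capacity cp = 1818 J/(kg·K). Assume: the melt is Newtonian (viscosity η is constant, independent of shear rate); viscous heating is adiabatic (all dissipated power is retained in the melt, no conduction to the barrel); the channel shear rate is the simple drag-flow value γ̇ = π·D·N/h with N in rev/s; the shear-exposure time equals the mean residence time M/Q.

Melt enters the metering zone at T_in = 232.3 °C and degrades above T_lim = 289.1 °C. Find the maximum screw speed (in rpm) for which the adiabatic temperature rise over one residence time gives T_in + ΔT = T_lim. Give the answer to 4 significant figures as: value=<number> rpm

value=23.67 rpm

Throughput in SI: Q_s = 161.3 kg/h ÷ 3600 s/h = 0.0448056 kg/s
Mean residence time: t_res = M/Q_s = 7.26 kg / 0.0448056 kg/s = 162.033 s
D = 77.8 mm = 0.0778 m;  h = 8.30 mm = 0.0083 m
ΔT_a = T_lim − T_in = 289.1 °C − 232.3 °C = 56.8 K
γ̇_max² = ΔT_a·ρ·cp / (η·t_res) = [56.8 × 1254 × 1818] / [5921 × 162.033] = 134.971 s⁻²
γ̇_max = √134.971 = 11.6177 s⁻¹
N_max = γ̇_max h / (πD) = 11.6177·0.0083/(π·0.0778) = 0.39452 rev/s → ×60 = 23.6712 rpm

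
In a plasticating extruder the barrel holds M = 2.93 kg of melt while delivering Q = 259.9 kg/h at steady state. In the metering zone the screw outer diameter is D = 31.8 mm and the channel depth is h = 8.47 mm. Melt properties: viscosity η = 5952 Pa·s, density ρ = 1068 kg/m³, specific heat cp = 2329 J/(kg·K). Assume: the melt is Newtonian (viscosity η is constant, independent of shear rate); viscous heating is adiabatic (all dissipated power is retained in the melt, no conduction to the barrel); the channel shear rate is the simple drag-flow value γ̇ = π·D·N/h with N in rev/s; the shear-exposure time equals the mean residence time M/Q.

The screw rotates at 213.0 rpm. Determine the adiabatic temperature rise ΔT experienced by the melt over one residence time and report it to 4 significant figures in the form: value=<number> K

Throughput in SI: Q_s = 259.9 kg/h ÷ 3600 s/h = 0.0721944 kg/s
Mean residence time: t_res = M/Q_s = 2.93 kg / 0.0721944 kg/s = 40.5848 s
D = 31.8 mm = 0.0318 m;  h = 8.47 mm = 0.00847 m;  N = 213.0 rpm / 60 = 3.55 rev/s
γ̇ = π·D·N / h = π · 0.0318 · 3.55 / 0.00847 = 41.8718 s⁻¹
ΔT = η·γ̇²·t_res / (ρ·cp) = 5952 · (41.8718)² · 40.5848 / (1068 · 2329) = 170.267 K

value=170.3 K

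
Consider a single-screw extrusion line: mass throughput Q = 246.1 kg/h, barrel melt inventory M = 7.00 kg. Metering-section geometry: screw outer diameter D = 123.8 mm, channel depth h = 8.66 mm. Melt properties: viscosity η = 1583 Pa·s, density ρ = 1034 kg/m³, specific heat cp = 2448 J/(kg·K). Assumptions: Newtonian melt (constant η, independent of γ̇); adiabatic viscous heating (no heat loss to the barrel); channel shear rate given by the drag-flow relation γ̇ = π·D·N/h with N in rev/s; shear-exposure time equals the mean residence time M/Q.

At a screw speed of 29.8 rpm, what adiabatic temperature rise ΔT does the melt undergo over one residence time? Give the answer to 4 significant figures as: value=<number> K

Convert throughput: Q = 246.1 kg/h = 246.1/3600 = 0.0683611 kg/s
t_res = M / Q_s = 7.00 / 0.0683611 = 102.397 s
Geometry in metres: D = 123.8 mm → 0.1238 m, h = 8.66 mm → 0.00866 m; screw speed N = 29.8 rpm = 0.496667 rev/s
γ̇ = π·D·N / h = π · 0.1238 · 0.496667 / 0.00866 = 22.3058 s⁻¹
ΔT = η·γ̇²·t_res / (ρ·cp) = 1583 · (22.3058)² · 102.397 / (1034 · 2448) = 31.862 K

value=31.86 K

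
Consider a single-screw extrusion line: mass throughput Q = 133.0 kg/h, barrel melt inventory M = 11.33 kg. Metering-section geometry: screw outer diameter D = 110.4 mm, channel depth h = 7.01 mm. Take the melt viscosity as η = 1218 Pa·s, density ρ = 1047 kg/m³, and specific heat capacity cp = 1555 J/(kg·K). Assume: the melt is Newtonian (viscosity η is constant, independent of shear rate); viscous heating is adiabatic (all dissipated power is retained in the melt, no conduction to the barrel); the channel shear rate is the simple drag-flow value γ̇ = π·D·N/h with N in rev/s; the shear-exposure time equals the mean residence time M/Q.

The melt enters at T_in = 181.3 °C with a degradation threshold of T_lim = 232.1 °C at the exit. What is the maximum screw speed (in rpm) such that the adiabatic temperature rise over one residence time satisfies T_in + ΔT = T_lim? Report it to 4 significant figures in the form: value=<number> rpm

value=18.04 rpm

Convert throughput: Q = 133.0 kg/h = 133.0/3600 = 0.0369444 kg/s
t_res = M / Q_s = 11.33 / 0.0369444 = 306.677 s
Convert to metres: D = 0.1104 m, h = 0.00701 m
Allowable rise: ΔT_a = T_lim − T_in = 232.1 − 181.3 = 50.8 K
γ̇_max² = ΔT_a·ρ·cp / (η·t_res) = [50.8 × 1047 × 1555] / [1218 × 306.677] = 221.418 s⁻²
γ̇_max = √221.418 = 14.8801 s⁻¹
N_max = γ̇_max h / (πD) = 14.8801·0.00701/(π·0.1104) = 0.30075 rev/s → ×60 = 18.045 rpm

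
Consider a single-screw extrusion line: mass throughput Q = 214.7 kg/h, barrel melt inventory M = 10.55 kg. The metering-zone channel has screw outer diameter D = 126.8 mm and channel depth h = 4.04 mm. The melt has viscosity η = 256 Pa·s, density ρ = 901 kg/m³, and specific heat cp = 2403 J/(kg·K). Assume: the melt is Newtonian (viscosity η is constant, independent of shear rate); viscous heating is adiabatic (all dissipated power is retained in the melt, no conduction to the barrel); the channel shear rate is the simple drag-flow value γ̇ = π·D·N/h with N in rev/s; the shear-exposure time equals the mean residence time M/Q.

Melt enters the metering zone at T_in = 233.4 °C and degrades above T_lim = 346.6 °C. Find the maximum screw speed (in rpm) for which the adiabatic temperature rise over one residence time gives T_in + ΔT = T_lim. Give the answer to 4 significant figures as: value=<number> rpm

Throughput in SI: Q_s = 214.7 kg/h ÷ 3600 s/h = 0.0596389 kg/s
Mean residence time: t_res = M/Q_s = 10.55 kg / 0.0596389 kg/s = 176.898 s
Convert to metres: D = 0.1268 m, h = 0.00404 m
ΔT_a = T_lim − T_in = 346.6 − 233.4 = 113.2 K
γ̇_max² = ΔT_a·ρ·cp/(η·t_res) = 113.2·901·2403/(256·176.898) = 5412.05 s⁻²
γ̇_max = sqrt(5412.05) = 73.5667 s⁻¹
N_max = γ̇_max h / (πD) = 73.5667·0.00404/(π·0.1268) = 0.746094 rev/s → ×60 = 44.7656 rpm

value=44.77 rpm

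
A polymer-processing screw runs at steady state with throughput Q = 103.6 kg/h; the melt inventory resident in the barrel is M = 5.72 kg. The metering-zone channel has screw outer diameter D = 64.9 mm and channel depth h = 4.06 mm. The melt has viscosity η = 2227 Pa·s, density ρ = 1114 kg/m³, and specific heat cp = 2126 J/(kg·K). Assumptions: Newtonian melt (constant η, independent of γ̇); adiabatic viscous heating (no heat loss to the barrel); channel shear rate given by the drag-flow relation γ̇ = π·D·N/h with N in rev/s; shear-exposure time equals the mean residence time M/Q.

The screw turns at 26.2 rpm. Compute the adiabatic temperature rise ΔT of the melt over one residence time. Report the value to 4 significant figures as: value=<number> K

Throughput in SI: Q_s = 103.6 kg/h ÷ 3600 s/h = 0.0287778 kg/s
Mean residence time: t_res = M/Q_s = 5.72 kg / 0.0287778 kg/s = 198.764 s
D = 64.9 mm = 0.0649 m;  h = 4.06 mm = 0.00406 m;  N = 26.2 rpm / 60 = 0.436667 rev/s
Shear rate: γ̇ = πDN/h = π·0.0649·0.436667/0.00406 = 21.929 s⁻¹
ΔT = η·γ̇²·t_res / (ρ·cp) = 2227 · (21.929)² · 198.764 / (1114 · 2126) = 89.8768 K

value=89.88 K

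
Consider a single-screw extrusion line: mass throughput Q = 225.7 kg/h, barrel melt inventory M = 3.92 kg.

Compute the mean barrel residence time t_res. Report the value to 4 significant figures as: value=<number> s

Throughput in SI: Q_s = 225.7 kg/h ÷ 3600 s/h = 0.0626944 kg/s
t_res = M / Q_s = 3.92 / 0.0626944 = 62.5255 s

value=62.53 s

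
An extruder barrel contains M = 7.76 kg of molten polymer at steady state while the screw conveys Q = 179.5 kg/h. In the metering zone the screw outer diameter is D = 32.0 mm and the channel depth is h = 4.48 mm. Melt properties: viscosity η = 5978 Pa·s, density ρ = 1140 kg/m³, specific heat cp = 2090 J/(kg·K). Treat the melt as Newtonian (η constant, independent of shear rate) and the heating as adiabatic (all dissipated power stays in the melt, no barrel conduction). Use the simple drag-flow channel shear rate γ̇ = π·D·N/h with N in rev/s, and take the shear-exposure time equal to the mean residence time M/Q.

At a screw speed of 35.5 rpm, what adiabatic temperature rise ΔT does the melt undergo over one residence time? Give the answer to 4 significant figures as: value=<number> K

Q_s = Q / 3600 = 179.5 / 3600 = 0.0498611 kg/s
Mean residence time: t_res = M/Q_s = 7.76 kg / 0.0498611 kg/s = 155.632 s
D = 32.0 mm = 0.032 m;  h = 4.48 mm = 0.00448 m;  N = 35.5 rpm / 60 = 0.591667 rev/s
Shear rate: γ̇ = πDN/h = π·0.032·0.591667/0.00448 = 13.277 s⁻¹
ΔT = η·γ̇²·t_res / (ρ·cp) = 5978 · (13.277)² · 155.632 / (1140 · 2090) = 68.8339 K

value=68.83 K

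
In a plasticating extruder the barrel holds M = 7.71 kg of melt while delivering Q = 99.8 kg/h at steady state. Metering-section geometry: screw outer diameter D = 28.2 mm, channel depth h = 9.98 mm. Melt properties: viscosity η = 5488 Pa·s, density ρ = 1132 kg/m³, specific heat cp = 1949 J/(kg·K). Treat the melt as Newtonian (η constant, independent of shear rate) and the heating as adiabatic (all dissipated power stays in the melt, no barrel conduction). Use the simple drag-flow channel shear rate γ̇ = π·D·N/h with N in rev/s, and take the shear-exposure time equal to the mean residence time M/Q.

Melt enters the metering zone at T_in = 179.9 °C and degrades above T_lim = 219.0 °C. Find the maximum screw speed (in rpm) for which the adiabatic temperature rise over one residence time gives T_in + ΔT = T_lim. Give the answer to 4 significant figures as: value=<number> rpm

Q_s = Q / 3600 = 99.8 / 3600 = 0.0277222 kg/s
t_res = M / Q_s = 7.71 ÷ 0.0277222 = 278.116 s
Geometry in SI: D = 28.2 mm → 0.0282 m, h = 9.98 mm → 0.00998 m
ΔT_a = T_lim − T_in = 219.0 − 179.9 = 39.1 K
γ̇_max² = ΔT_a·ρ·cp / (η·t_res) = [39.1 × 1132 × 1949] / [5488 × 278.116] = 56.519 s⁻²
γ̇_max = sqrt(56.519) = 7.51791 s⁻¹
N_max = γ̇_max·h / (π·D) = 7.51791 · 0.00998 / (π · 0.0282) = 0.846894 rev/s = 50.8136 rpm

value=50.81 rpm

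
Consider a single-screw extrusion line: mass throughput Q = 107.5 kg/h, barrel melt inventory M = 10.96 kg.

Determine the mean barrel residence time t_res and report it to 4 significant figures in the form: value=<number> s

Q_s = Q / 3600 = 107.5 / 3600 = 0.0298611 kg/s
t_res = M / Q_s = 10.96 / 0.0298611 = 367.033 s

value=367.0 s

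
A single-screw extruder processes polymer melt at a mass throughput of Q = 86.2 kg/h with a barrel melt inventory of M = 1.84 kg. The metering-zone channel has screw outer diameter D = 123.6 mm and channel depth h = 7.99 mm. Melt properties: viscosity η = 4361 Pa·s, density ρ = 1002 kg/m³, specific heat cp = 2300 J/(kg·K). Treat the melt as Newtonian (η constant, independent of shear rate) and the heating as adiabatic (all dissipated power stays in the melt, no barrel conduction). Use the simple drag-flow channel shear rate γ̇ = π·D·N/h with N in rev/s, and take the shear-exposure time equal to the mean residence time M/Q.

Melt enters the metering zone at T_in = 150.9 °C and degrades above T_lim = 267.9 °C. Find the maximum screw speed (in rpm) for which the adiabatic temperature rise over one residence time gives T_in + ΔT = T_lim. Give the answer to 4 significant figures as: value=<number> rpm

value=35.02 rpm

Q_s = Q / 3600 = 86.2 / 3600 = 0.0239444 kg/s
t_res = M / Q_s = 1.84 / 0.0239444 = 76.8445 s
D = 123.6 mm = 0.1236 m;  h = 7.99 mm = 0.00799 m
Allowable rise: ΔT_a = T_lim − T_in = 267.9 − 150.9 = 117 K
γ̇_max² = ΔT_a·ρ·cp / (η·t_res) = [117 × 1002 × 2300] / [4361 × 76.8445] = 804.604 s⁻²
γ̇_max = sqrt(804.604) = 28.3655 s⁻¹
N_max = γ̇_max·h / (π·D) = 28.3655 · 0.00799 / (π · 0.1236) = 0.583673 rev/s = 35.0204 rpm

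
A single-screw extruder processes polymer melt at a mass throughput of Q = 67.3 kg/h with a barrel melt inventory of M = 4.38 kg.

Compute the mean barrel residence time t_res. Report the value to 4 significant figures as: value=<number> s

value=234.3 s

Convert throughput: Q = 67.3 kg/h = 67.3/3600 = 0.0186944 kg/s
t_res = M / Q_s = 4.38 / 0.0186944 = 234.294 s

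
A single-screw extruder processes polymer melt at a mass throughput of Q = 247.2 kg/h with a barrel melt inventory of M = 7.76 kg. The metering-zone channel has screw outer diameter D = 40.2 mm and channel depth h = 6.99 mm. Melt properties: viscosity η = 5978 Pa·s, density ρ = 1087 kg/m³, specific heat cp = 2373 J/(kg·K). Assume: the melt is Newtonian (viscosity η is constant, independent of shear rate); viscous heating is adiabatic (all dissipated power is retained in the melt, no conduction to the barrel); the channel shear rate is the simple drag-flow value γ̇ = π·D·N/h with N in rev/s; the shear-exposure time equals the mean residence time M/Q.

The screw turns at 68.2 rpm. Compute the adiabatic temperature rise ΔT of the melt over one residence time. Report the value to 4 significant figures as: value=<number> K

Convert throughput: Q = 247.2 kg/h = 247.2/3600 = 0.0686667 kg/s
Mean residence time: t_res = M/Q_s = 7.76 kg / 0.0686667 kg/s = 113.01 s
Geometry in metres: D = 40.2 mm → 0.0402 m, h = 6.99 mm → 0.00699 m; screw speed N = 68.2 rpm = 1.13667 rev/s
γ̇ = π D N / h = (π)(0.0402)(1.13667) / 0.00699 = 20.5368 s⁻¹
ΔT = η·γ̇²·t_res/(ρ·cp) = [5978 × 20.5368² × 113.01] / [1087 × 2373] = 110.461 K

value=110.5 K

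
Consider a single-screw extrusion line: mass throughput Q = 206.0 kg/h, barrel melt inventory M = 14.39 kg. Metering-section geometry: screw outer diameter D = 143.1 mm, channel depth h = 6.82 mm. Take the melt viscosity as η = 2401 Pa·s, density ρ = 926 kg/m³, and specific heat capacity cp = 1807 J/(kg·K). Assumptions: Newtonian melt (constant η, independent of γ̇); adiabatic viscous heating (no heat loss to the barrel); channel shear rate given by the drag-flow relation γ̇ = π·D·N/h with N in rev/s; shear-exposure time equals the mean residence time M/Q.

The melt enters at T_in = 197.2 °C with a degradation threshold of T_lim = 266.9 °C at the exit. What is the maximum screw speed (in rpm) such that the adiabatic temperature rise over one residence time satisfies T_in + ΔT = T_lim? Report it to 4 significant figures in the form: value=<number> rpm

Q_s = Q / 3600 = 206.0 / 3600 = 0.0572222 kg/s
t_res = M / Q_s = 14.39 / 0.0572222 = 251.476 s
Convert to metres: D = 0.1431 m, h = 0.00682 m
Allowable rise: ΔT_a = T_lim − T_in = 266.9 − 197.2 = 69.7 K
γ̇_max² = ΔT_a·ρ·cp/(η·t_res) = 69.7·926·1807/(2401·251.476) = 193.158 s⁻²
γ̇_max = √193.158 = 13.8981 s⁻¹
Solve γ̇ = πDN/h for N: N_max = γ̇_max·h/(π·D) = 13.8981 × 0.00682 / (π × 0.1431) = 0.210839 rev/s = 12.6504 rpm

value=12.65 rpm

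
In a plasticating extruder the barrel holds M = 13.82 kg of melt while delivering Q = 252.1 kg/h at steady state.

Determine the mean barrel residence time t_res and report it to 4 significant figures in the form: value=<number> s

Q_s = Q / 3600 = 252.1 / 3600 = 0.0700278 kg/s
t_res = M / Q_s = 13.82 / 0.0700278 = 197.35 s

value=197.4 s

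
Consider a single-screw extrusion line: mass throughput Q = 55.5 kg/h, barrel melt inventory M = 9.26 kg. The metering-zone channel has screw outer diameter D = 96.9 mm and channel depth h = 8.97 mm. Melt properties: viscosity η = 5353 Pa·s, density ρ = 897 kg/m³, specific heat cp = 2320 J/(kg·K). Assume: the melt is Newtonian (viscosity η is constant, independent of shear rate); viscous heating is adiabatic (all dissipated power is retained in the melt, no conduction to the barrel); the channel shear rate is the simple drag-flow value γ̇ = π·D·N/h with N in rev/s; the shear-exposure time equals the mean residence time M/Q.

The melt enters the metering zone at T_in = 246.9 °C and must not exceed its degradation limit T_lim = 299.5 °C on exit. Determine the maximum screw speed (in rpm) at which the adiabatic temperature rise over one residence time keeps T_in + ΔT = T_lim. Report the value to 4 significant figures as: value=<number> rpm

value=10.32 rpm

Q_s = Q / 3600 = 55.5 / 3600 = 0.0154167 kg/s
Mean residence time: t_res = M/Q_s = 9.26 kg / 0.0154167 kg/s = 600.649 s
D = 96.9 mm = 0.0969 m;  h = 8.97 mm = 0.00897 m
Allowable rise: ΔT_a = T_lim − T_in = 299.5 − 246.9 = 52.6 K
γ̇_max² = ΔT_a·ρ·cp / (η·t_res) = [52.6 × 897 × 2320] / [5353 × 600.649] = 34.0446 s⁻²
γ̇_max = sqrt(34.0446) = 5.83478 s⁻¹
Solve γ̇ = πDN/h for N: N_max = γ̇_max·h/(π·D) = 5.83478 × 0.00897 / (π × 0.0969) = 0.171927 rev/s = 10.3156 rpm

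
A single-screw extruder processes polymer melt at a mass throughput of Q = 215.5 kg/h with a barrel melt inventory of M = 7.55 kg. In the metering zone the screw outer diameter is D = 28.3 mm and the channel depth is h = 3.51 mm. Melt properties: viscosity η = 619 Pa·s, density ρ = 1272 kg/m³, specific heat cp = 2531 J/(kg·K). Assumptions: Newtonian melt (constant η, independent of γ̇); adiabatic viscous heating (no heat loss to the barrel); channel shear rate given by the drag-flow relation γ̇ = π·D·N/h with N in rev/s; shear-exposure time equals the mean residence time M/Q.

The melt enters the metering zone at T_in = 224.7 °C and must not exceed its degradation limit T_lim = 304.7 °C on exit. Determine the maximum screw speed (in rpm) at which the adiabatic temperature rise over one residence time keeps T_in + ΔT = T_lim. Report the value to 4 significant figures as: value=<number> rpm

Q_s = Q / 3600 = 215.5 / 3600 = 0.0598611 kg/s
t_res = M / Q_s = 7.55 / 0.0598611 = 126.125 s
D = 28.3 mm = 0.0283 m;  h = 3.51 mm = 0.00351 m
Allowable rise: ΔT_a = T_lim − T_in = 304.7 − 224.7 = 80 K
γ̇_max² = ΔT_a·ρ·cp / (η·t_res) = [80 × 1272 × 2531] / [619 × 126.125] = 3298.96 s⁻²
γ̇_max = sqrt(3298.96) = 57.4365 s⁻¹
N_max = γ̇_max h / (πD) = 57.4365·0.00351/(π·0.0283) = 2.26756 rev/s → ×60 = 136.054 rpm

value=136.1 rpm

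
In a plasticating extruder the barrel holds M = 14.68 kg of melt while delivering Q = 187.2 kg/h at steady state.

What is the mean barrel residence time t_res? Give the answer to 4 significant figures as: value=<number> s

Q_s = Q / 3600 = 187.2 / 3600 = 0.052 kg/s
Mean residence time: t_res = M/Q_s = 14.68 kg / 0.052 kg/s = 282.308 s

value=282.3 s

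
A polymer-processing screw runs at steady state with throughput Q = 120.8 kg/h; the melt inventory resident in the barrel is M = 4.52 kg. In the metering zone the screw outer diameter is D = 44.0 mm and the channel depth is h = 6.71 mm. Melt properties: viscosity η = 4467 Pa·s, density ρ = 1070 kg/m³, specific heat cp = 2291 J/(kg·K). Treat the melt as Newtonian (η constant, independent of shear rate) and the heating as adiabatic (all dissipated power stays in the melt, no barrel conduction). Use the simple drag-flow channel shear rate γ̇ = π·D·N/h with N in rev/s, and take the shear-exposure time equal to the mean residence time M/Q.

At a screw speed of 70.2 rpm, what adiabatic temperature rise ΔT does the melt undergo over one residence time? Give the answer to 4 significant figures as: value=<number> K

Convert throughput: Q = 120.8 kg/h = 120.8/3600 = 0.0335556 kg/s
t_res = M / Q_s = 4.52 / 0.0335556 = 134.702 s
D = 44.0 mm = 0.044 m;  h = 6.71 mm = 0.00671 m;  N = 70.2 rpm / 60 = 1.17 rev/s
γ̇ = π·D·N / h = π · 0.044 · 1.17 / 0.00671 = 24.1027 s⁻¹
Adiabatic rise: ΔT = η γ̇² t_res / (ρ cp) = 4467·(24.1027)²·134.702 / (1070·2291) = 142.598 K

value=142.6 K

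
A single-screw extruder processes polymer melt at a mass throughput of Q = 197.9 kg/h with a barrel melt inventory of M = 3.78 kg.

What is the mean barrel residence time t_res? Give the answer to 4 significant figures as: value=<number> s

Convert throughput: Q = 197.9 kg/h = 197.9/3600 = 0.0549722 kg/s
t_res = M / Q_s = 3.78 / 0.0549722 = 68.762 s

value=68.76 s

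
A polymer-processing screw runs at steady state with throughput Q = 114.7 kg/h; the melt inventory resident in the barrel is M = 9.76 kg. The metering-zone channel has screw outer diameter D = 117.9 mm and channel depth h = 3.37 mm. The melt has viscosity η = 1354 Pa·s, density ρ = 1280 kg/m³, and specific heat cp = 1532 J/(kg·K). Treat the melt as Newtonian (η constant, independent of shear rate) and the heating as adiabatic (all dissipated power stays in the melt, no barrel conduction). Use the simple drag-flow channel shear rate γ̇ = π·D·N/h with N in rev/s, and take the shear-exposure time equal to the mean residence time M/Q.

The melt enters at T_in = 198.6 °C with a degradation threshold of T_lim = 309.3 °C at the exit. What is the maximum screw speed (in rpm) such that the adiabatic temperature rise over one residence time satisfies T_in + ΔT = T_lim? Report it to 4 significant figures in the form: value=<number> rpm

value=12.49 rpm

Convert throughput: Q = 114.7 kg/h = 114.7/3600 = 0.0318611 kg/s
t_res = M / Q_s = 9.76 ÷ 0.0318611 = 306.33 s
D = 117.9 mm = 0.1179 m;  h = 3.37 mm = 0.00337 m
Allowable rise: ΔT_a = T_lim − T_in = 309.3 − 198.6 = 110.7 K
γ̇_max² = ΔT_a·ρ·cp / (η·t_res) = [110.7 × 1280 × 1532] / [1354 × 306.33] = 523.37 s⁻²
γ̇_max = √523.37 = 22.8773 s⁻¹
N_max = γ̇_max·h / (π·D) = 22.8773 · 0.00337 / (π · 0.1179) = 0.208147 rev/s = 12.4888 rpm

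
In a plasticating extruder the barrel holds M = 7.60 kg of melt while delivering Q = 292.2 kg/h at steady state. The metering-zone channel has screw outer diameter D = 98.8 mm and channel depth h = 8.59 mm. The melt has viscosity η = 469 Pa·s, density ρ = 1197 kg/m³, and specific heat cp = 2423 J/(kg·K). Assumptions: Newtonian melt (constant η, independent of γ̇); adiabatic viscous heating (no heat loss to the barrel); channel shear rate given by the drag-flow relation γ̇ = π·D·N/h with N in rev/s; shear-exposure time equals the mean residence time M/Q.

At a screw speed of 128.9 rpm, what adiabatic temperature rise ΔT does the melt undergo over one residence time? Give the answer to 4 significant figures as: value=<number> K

value=91.24 K

Throughput in SI: Q_s = 292.2 kg/h ÷ 3600 s/h = 0.0811667 kg/s
t_res = M / Q_s = 7.60 ÷ 0.0811667 = 93.6345 s
D = 98.8 mm = 0.0988 m;  h = 8.59 mm = 0.00859 m;  N = 128.9 rpm / 60 = 2.14833 rev/s
γ̇ = π D N / h = (π)(0.0988)(2.14833) / 0.00859 = 77.6275 s⁻¹
ΔT = η·γ̇²·t_res / (ρ·cp) = 469 · (77.6275)² · 93.6345 / (1197 · 2423) = 91.2414 K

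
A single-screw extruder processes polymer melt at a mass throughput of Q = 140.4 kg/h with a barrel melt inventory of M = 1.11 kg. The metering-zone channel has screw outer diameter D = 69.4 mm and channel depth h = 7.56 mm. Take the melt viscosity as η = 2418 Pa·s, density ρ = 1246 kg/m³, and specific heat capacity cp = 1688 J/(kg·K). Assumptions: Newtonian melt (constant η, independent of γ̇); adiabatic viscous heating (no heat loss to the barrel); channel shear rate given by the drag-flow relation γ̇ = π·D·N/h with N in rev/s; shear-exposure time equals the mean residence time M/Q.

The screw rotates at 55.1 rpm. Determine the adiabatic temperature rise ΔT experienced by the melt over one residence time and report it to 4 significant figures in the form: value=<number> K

value=22.95 K

Throughput in SI: Q_s = 140.4 kg/h ÷ 3600 s/h = 0.039 kg/s
t_res = M / Q_s = 1.11 / 0.039 = 28.4615 s
Convert to SI: D = 0.0694 m, h = 0.00756 m, N = 55.1/60 = 0.918333 rev/s
γ̇ = π D N / h = (π)(0.0694)(0.918333) / 0.00756 = 26.4843 s⁻¹
ΔT = η·γ̇²·t_res/(ρ·cp) = [2418 × 26.4843² × 28.4615] / [1246 × 1688] = 22.9509 K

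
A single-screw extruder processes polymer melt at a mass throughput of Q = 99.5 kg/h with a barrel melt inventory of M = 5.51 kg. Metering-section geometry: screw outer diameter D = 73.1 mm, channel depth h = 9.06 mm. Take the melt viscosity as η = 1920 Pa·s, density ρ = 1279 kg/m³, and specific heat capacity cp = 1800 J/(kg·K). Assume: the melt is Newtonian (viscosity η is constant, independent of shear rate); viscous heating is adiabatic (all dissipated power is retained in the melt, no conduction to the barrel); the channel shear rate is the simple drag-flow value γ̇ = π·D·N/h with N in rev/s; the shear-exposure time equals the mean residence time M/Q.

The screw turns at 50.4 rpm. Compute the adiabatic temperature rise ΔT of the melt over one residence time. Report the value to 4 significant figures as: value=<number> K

Q_s = Q / 3600 = 99.5 / 3600 = 0.0276389 kg/s
Mean residence time: t_res = M/Q_s = 5.51 kg / 0.0276389 kg/s = 199.357 s
Geometry in metres: D = 73.1 mm → 0.0731 m, h = 9.06 mm → 0.00906 m; screw speed N = 50.4 rpm = 0.84 rev/s
Shear rate: γ̇ = πDN/h = π·0.0731·0.84/0.00906 = 21.2921 s⁻¹
ΔT = η·γ̇²·t_res / (ρ·cp) = 1920 · (21.2921)² · 199.357 / (1279 · 1800) = 75.3747 K

value=75.37 K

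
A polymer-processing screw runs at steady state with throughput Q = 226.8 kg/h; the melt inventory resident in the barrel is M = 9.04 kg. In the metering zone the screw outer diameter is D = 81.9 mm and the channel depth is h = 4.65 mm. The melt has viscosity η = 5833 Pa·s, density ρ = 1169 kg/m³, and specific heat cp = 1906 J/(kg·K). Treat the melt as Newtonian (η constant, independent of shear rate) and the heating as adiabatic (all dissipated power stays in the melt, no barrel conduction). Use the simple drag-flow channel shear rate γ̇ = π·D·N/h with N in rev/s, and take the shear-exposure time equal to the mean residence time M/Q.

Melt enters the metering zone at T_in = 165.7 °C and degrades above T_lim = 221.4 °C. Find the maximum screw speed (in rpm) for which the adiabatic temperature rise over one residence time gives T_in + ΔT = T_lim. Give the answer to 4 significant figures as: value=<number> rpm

value=13.20 rpm

Q_s = Q / 3600 = 226.8 / 3600 = 0.063 kg/s
t_res = M / Q_s = 9.04 / 0.063 = 143.492 s
Geometry in SI: D = 81.9 mm → 0.0819 m, h = 4.65 mm → 0.00465 m
Allowable rise: ΔT_a = T_lim − T_in = 221.4 − 165.7 = 55.7 K
γ̇_max² = ΔT_a·ρ·cp/(η·t_res) = 55.7·1169·1906/(5833·143.492) = 148.277 s⁻²
Take the square root: γ̇_max = √(148.277) = 12.1769 s⁻¹
Solve γ̇ = πDN/h for N: N_max = γ̇_max·h/(π·D) = 12.1769 × 0.00465 / (π × 0.0819) = 0.220067 rev/s = 13.204 rpm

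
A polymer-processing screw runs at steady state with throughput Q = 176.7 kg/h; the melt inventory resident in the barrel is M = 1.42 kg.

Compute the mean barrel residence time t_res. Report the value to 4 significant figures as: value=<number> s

value=28.93 s

Throughput in SI: Q_s = 176.7 kg/h ÷ 3600 s/h = 0.0490833 kg/s
t_res = M / Q_s = 1.42 / 0.0490833 = 28.9304 s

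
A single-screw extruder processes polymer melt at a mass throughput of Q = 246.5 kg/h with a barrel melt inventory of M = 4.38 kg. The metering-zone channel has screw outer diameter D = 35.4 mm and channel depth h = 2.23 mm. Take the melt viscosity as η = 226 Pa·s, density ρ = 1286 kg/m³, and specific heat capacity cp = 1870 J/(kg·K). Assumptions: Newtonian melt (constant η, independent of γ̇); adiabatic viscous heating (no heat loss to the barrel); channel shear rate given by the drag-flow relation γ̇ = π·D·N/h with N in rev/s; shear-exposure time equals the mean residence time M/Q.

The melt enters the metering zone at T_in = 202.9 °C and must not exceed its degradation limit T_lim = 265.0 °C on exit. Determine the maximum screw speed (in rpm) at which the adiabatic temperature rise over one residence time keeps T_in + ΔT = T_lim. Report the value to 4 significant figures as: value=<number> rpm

Convert throughput: Q = 246.5 kg/h = 246.5/3600 = 0.0684722 kg/s
t_res = M / Q_s = 4.38 / 0.0684722 = 63.9675 s
Geometry in SI: D = 35.4 mm → 0.0354 m, h = 2.23 mm → 0.00223 m
ΔT_a = T_lim − T_in = 265.0 − 202.9 = 62.1 K
γ̇_max² = ΔT_a·ρ·cp/(η·t_res) = 62.1·1286·1870/(226·63.9675) = 10330.1 s⁻²
γ̇_max = sqrt(10330.1) = 101.637 s⁻¹
N_max = γ̇_max·h / (π·D) = 101.637 · 0.00223 / (π · 0.0354) = 2.038 rev/s = 122.28 rpm

value=122.3 rpm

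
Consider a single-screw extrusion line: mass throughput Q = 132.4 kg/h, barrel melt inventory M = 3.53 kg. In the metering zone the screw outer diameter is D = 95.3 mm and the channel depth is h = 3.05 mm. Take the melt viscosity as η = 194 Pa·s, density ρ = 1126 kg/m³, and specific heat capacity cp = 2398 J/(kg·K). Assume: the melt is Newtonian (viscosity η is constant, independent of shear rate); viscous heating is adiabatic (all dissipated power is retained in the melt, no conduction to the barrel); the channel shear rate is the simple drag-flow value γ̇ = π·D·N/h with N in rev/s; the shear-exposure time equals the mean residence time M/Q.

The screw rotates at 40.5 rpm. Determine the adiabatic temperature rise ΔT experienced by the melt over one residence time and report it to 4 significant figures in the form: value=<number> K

value=30.28 K

Q_s = Q / 3600 = 132.4 / 3600 = 0.0367778 kg/s
t_res = M / Q_s = 3.53 / 0.0367778 = 95.9819 s
Convert to SI: D = 0.0953 m, h = 0.00305 m, N = 40.5/60 = 0.675 rev/s
γ̇ = π D N / h = (π)(0.0953)(0.675) / 0.00305 = 66.2593 s⁻¹
Adiabatic rise: ΔT = η γ̇² t_res / (ρ cp) = 194·(66.2593)²·95.9819 / (1126·2398) = 30.2759 K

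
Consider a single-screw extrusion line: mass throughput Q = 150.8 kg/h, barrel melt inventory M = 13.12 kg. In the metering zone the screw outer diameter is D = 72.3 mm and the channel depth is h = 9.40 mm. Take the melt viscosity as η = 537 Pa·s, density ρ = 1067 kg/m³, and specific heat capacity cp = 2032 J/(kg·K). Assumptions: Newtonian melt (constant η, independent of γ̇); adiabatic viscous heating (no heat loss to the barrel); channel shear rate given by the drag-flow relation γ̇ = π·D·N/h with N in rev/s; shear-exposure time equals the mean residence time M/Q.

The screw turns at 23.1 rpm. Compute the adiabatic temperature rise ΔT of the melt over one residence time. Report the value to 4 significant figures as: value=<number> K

Throughput in SI: Q_s = 150.8 kg/h ÷ 3600 s/h = 0.0418889 kg/s
t_res = M / Q_s = 13.12 / 0.0418889 = 313.21 s
Geometry in metres: D = 72.3 mm → 0.0723 m, h = 9.40 mm → 0.0094 m; screw speed N = 23.1 rpm = 0.385 rev/s
Shear rate: γ̇ = πDN/h = π·0.0723·0.385/0.0094 = 9.30296 s⁻¹
ΔT = η·γ̇²·t_res / (ρ·cp) = 537 · (9.30296)² · 313.21 / (1067 · 2032) = 6.71372 K

value=6.714 K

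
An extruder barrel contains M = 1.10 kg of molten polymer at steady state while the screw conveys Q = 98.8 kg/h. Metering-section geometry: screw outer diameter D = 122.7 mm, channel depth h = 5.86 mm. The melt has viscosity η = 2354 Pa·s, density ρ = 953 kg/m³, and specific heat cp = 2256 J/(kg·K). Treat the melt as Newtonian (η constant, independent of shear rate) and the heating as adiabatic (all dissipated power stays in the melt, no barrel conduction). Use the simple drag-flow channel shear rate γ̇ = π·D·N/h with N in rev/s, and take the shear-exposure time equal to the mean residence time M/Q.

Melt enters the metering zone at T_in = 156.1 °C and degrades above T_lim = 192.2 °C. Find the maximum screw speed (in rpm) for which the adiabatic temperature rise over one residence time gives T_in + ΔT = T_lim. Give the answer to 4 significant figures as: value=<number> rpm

value=26.16 rpm

Q_s = Q / 3600 = 98.8 / 3600 = 0.0274444 kg/s
Mean residence time: t_res = M/Q_s = 1.10 kg / 0.0274444 kg/s = 40.081 s
Geometry in SI: D = 122.7 mm → 0.1227 m, h = 5.86 mm → 0.00586 m
ΔT_a = T_lim − T_in = 192.2 − 156.1 = 36.1 K
γ̇_max² = ΔT_a·ρ·cp/(η·t_res) = 36.1·953·2256/(2354·40.081) = 822.611 s⁻²
γ̇_max = √822.611 = 28.6812 s⁻¹
N_max = γ̇_max·h / (π·D) = 28.6812 · 0.00586 / (π · 0.1227) = 0.436014 rev/s = 26.1608 rpm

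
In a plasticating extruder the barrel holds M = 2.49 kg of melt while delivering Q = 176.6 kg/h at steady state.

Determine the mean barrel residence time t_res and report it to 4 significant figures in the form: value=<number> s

Q_s = Q / 3600 = 176.6 / 3600 = 0.0490556 kg/s
t_res = M / Q_s = 2.49 / 0.0490556 = 50.7588 s

value=50.76 s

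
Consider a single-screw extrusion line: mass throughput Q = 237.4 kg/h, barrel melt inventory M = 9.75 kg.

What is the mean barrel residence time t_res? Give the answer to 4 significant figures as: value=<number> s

Throughput in SI: Q_s = 237.4 kg/h ÷ 3600 s/h = 0.0659444 kg/s
t_res = M / Q_s = 9.75 / 0.0659444 = 147.852 s

value=147.9 s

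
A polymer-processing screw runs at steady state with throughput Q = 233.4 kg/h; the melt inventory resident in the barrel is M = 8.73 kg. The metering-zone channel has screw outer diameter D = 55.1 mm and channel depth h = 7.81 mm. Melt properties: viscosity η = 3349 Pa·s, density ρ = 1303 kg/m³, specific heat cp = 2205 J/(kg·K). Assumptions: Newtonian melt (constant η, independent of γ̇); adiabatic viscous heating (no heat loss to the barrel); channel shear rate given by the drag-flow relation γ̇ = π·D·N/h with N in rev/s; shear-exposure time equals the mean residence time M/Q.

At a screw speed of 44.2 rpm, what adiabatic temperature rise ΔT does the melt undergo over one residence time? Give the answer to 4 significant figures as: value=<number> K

value=41.84 K

Q_s = Q / 3600 = 233.4 / 3600 = 0.0648333 kg/s
t_res = M / Q_s = 8.73 ÷ 0.0648333 = 134.653 s
Convert to SI: D = 0.0551 m, h = 0.00781 m, N = 44.2/60 = 0.736667 rev/s
γ̇ = π·D·N / h = π · 0.0551 · 0.736667 / 0.00781 = 16.3276 s⁻¹
ΔT = η·γ̇²·t_res/(ρ·cp) = [3349 × 16.3276² × 134.653] / [1303 × 2205] = 41.8428 K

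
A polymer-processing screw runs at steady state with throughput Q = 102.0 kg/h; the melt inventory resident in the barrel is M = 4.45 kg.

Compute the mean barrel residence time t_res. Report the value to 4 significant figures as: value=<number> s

Convert throughput: Q = 102.0 kg/h = 102.0/3600 = 0.0283333 kg/s
t_res = M / Q_s = 4.45 / 0.0283333 = 157.059 s

value=157.1 s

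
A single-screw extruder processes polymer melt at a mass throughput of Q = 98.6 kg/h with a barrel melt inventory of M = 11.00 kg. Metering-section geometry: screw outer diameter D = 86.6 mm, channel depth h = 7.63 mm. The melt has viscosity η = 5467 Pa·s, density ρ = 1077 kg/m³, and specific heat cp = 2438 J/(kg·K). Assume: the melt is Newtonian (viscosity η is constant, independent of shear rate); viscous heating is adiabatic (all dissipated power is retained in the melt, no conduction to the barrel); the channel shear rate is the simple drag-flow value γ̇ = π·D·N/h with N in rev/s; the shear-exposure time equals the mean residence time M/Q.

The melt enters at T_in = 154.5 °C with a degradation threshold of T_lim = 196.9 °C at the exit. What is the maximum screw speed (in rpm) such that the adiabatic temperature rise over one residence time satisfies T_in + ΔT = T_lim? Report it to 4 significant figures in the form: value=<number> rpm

Q_s = Q / 3600 = 98.6 / 3600 = 0.0273889 kg/s
Mean residence time: t_res = M/Q_s = 11.00 kg / 0.0273889 kg/s = 401.623 s
D = 86.6 mm = 0.0866 m;  h = 7.63 mm = 0.00763 m
Allowable rise: ΔT_a = T_lim − T_in = 196.9 − 154.5 = 42.4 K
γ̇_max² = ΔT_a·ρ·cp/(η·t_res) = 42.4·1077·2438/(5467·401.623) = 50.7047 s⁻²
γ̇_max = sqrt(50.7047) = 7.12072 s⁻¹
Solve γ̇ = πDN/h for N: N_max = γ̇_max·h/(π·D) = 7.12072 × 0.00763 / (π × 0.0866) = 0.199701 rev/s = 11.9821 rpm

value=11.98 rpm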